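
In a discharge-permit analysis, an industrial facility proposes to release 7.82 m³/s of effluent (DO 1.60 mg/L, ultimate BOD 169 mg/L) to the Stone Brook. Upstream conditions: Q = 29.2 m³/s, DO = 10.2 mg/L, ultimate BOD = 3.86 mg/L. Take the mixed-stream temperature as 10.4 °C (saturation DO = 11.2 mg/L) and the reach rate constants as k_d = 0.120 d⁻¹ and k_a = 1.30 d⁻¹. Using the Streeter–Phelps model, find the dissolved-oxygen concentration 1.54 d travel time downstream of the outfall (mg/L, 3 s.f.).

DO ≈ 8.08 mg/L

Mixed DO = (29.2×10.2 + 7.82×1.60)/(29.2+7.82) = 310.4/37.02 = 8.383 mg/L.
Mixed L₀ = (29.2×3.86 + 7.82×169)/(37.02) = 1434/37.02 = 38.74 mg/L.
Initial deficit D₀ = C_s − DO₀ = 11.2 − 8.383 = 2.817 mg/L.
D(1.54) = [0.120×38.74/(1.30−0.120)](e^(−0.120×1.54) − e^(−1.30×1.54)) + 2.817 e^(−1.30×1.54)
= 3.940 × (0.8313 − 0.1351) + 2.817 × 0.1351 = 3.124 mg/L.
DO = 11.2 − 3.124 = 8.076 mg/L.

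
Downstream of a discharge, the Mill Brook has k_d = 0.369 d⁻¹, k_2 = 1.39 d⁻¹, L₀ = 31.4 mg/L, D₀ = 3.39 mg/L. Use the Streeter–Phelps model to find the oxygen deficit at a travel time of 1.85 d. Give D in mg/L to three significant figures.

D ≈ 5.13 mg/L

k_d L₀/(k_2−k_d) = 0.369×31.4/(1.39−0.369) = 11.59/1.021 = 11.35 mg/L.
e^(−k_d t) = e^(−0.369×1.850) = 0.5053; e^(−k_2 t) = e^(−1.39×1.850) = 0.07642.
D = 11.35 × (0.5053 − 0.07642) + 3.39 × 0.07642 = 4.867 + 0.2591 = 5.126 mg/L.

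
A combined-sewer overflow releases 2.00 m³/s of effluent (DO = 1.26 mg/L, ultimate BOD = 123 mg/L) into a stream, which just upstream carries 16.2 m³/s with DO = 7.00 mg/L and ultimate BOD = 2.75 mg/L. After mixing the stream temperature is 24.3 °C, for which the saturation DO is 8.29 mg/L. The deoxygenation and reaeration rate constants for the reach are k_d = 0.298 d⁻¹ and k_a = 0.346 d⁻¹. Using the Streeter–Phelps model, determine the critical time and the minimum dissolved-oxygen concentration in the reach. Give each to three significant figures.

Mixed DO = (16.2×7.00 + 2.00×1.26)/(16.2+2.00) = 115.9/18.20 = 6.369 mg/L.
Mixed L₀ = (16.2×2.75 + 2.00×123)/(18.20) = 290.6/18.20 = 15.96 mg/L.
Initial deficit D₀ = C_s − DO₀ = 8.29 − 6.369 = 1.921 mg/L.
t_c = (1/0.04800) ln[(0.346/0.298)(1 − 1.921×0.04800/(0.298×15.96))] = 20.83 × ln(1.139) = 2.704 d.
D_c = (0.298/0.346) × 15.96 × e^(−0.298×2.704) = 0.8613 × 15.96 × 0.4468 = 6.143 mg/L.
Minimum DO = 8.29 − 6.143 = 2.147 mg/L.

t_c ≈ 2.70 d; minimum DO ≈ 2.15 mg/L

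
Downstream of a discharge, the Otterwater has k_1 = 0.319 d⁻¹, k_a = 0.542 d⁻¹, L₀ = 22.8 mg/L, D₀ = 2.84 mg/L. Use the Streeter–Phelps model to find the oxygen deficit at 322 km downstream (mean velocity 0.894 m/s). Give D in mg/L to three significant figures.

D ≈ 5.52 mg/L

Travel time t = x/v = 322 km / (0.894 m/s) = 322000 m / 0.894 m/s = 360200 s = 4.169 d.
k_1 L₀/(k_a−k_1) = 0.319×22.8/(0.542−0.319) = 7.273/0.2230 = 32.62 mg/L.
e^(−k_1 t) = e^(−0.319×4.169) = 0.2645; e^(−k_a t) = e^(−0.542×4.169) = 0.1044.
D = 32.62 × (0.2645 − 0.1044) + 2.84 × 0.1044 = 5.222 + 0.2965 = 5.519 mg/L.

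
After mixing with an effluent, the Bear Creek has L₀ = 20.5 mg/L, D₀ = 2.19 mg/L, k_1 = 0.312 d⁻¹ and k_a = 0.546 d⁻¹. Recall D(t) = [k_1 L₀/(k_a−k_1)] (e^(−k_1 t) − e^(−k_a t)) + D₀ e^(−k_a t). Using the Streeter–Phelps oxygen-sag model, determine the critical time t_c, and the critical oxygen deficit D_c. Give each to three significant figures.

t_c = [1/(k_a−k_1)] ln[(k_a/k_1)(1 − D₀(k_a−k_1)/(k_1 L₀))]
= [1/(0.546−0.312)] ln[(0.546/0.312)(1 − 2.19×0.2340/(0.312×20.5))]
= (1/0.2340) ln[1.750 × 0.9199] = 4.274 × ln(1.610) = 4.274 × 0.4761 = 2.035 d.
L(t_c) = L₀ e^(−k_1 t_c) = 20.5 × 0.5300 = 10.87 mg/L, and at the critical point k_a D_c = k_1 L, so D_c = (0.312/0.546) × 10.87 = 6.209 mg/L.

t_c ≈ 2.03 d; D_c ≈ 6.21 mg/L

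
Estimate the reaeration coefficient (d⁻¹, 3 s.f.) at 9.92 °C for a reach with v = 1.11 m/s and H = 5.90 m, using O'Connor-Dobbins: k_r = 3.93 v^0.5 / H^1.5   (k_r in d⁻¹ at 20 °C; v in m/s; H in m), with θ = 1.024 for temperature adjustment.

k_r ≈ 0.227 d⁻¹

k_r(20) = 3.93 × 1.11^0.5 / 5.90^1.5 = 3.93 × 1.054 / 14.33 = 0.2889 d⁻¹.
k_r(9.92) = 0.2889 × 1.024^(9.92−20) = 0.2889 × 0.7874 = 0.2275 d⁻¹.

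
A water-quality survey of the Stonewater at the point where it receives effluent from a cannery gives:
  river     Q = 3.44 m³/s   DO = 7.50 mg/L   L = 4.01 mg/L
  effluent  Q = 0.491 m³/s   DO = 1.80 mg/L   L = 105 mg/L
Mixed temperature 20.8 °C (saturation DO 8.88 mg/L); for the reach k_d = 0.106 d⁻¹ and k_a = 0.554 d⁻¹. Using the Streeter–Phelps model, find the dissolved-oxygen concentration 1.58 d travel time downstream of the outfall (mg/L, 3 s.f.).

DO ≈ 6.32 mg/L

Mixed DO = (3.44×7.50 + 0.491×1.80)/(3.44+0.491) = 26.68/3.931 = 6.788 mg/L.
Mixed L₀ = (3.44×4.01 + 0.491×105)/(3.931) = 65.35/3.931 = 16.62 mg/L.
Initial deficit D₀ = C_s − DO₀ = 8.88 − 6.788 = 2.092 mg/L.
D(1.58) = [0.106×16.62/(0.554−0.106)](e^(−0.106×1.58) − e^(−0.554×1.58)) + 2.092 e^(−0.554×1.58)
= 3.933 × (0.8458 − 0.4167) + 2.092 × 0.4167 = 2.559 mg/L.
DO = 8.88 − 2.559 = 6.321 mg/L.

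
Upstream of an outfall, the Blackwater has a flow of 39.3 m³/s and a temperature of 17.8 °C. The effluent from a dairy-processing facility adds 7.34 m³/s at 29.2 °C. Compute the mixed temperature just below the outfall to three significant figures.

19.6 °C

Flow-weighted mixing: C = (Q_r C_r + Q_w C_w)/(Q_r + Q_w)
= (39.3×17.8 + 7.34×29.2)/(39.3 + 7.34) = 913.9/46.64 = 19.59 °C.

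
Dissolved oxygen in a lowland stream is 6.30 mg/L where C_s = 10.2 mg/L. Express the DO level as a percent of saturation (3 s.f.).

61.8 % saturation

% saturation = C/C_s × 100 = 6.30/10.2 × 100 = 61.8 %.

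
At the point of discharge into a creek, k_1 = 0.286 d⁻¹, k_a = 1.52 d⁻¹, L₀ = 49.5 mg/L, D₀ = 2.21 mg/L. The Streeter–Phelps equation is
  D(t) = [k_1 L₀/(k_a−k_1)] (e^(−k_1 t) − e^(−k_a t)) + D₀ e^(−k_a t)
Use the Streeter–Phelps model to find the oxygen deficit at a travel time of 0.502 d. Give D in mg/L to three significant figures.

D ≈ 5.62 mg/L

k_1 L₀/(k_a−k_1) = 0.286×49.5/(1.52−0.286) = 14.16/1.234 = 11.47 mg/L.
e^(−k_1 t) = e^(−0.286×0.5020) = 0.8663; e^(−k_a t) = e^(−1.52×0.5020) = 0.4662.
D = 11.47 × (0.8663 − 0.4662) + 2.21 × 0.4662 = 4.589 + 1.030 = 5.620 mg/L.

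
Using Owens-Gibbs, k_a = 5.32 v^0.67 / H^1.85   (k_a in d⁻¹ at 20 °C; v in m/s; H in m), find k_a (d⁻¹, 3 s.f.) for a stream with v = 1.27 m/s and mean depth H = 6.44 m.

k_a ≈ 0.199 d⁻¹

k_a = 5.32 × 1.27^0.67 / 6.44^1.85 = 5.32 × 1.174 / 31.36 = 0.1991 d⁻¹.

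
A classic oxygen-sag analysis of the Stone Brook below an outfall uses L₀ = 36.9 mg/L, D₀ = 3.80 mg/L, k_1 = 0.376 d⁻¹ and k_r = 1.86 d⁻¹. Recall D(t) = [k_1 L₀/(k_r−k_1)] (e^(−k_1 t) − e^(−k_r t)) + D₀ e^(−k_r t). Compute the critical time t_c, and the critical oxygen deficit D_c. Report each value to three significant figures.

At the critical point dD/dt = 0, so k_1 L₀ e^(−k_1 t) = k_r D. Substituting D(t) from the Streeter–Phelps equation and solving for t gives
t_c = ln[(k_r/k_1)(1 − D₀(k_r−k_1)/(k_1 L₀))] / (k_r−k_1).
Here k_r−k_1 = 1.484 d⁻¹ and 1 − D₀(k_r−k_1)/(k_1 L₀) = 1 − 3.80×1.484/(0.376×36.9) = 0.5936, so
t_c = ln(4.947 × 0.5936) / 1.484 = 1.077 / 1.484 = 0.7258 d.
D_c = (k_1/k_r) L₀ e^(−k_1 t_c) = (0.376/1.86) × 36.9 × e^(−0.376×0.7258) = 0.2022 × 36.9 × 0.7612 = 5.678 mg/L.

t_c ≈ 0.726 d; D_c ≈ 5.68 mg/L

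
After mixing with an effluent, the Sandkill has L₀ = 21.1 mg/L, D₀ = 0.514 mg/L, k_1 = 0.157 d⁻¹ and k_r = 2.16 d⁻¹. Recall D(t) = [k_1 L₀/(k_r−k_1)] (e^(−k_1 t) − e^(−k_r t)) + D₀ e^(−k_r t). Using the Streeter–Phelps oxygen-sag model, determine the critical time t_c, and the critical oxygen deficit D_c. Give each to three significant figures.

With k_r/k_1 = 13.76 and 1 − D₀(k_r−k_1)/(k_1 L₀) = 0.6892,
t_c = ln(13.76 × 0.6892) / (2.16 − 0.157) = ln(9.482) / 2.003 = 2.249/2.003 = 1.123 d.
L(t_c) = L₀ e^(−k_1 t_c) = 21.1 × 0.8384 = 17.69 mg/L, and at the critical point k_r D_c = k_1 L, so D_c = (0.157/2.16) × 17.69 = 1.286 mg/L.

t_c ≈ 1.12 d; D_c ≈ 1.29 mg/L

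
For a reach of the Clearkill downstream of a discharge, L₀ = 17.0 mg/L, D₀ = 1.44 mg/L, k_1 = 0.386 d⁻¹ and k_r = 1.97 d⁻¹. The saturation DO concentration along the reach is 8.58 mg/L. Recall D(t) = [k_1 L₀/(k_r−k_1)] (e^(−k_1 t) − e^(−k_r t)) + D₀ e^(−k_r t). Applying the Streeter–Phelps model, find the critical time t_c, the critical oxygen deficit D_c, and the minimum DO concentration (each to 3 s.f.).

t_c ≈ 0.759 d; D_c ≈ 2.48 mg/L; min DO ≈ 6.10 mg/L

At the critical point dD/dt = 0, so k_1 L₀ e^(−k_1 t) = k_r D. Substituting D(t) from the Streeter–Phelps equation and solving for t gives
t_c = ln[(k_r/k_1)(1 − D₀(k_r−k_1)/(k_1 L₀))] / (k_r−k_1).
Here k_r−k_1 = 1.584 d⁻¹ and 1 − D₀(k_r−k_1)/(k_1 L₀) = 1 − 1.44×1.584/(0.386×17.0) = 0.6524, so
t_c = ln(5.104 × 0.6524) / 1.584 = 1.203 / 1.584 = 0.7594 d.
D_c = (k_1/k_r) L₀ e^(−k_1 t_c) = (0.386/1.97) × 17.0 × e^(−0.386×0.7594) = 0.1959 × 17.0 × 0.7459 = 2.485 mg/L.
Minimum DO = C_s − D_c = 8.58 − 2.485 = 6.095 mg/L.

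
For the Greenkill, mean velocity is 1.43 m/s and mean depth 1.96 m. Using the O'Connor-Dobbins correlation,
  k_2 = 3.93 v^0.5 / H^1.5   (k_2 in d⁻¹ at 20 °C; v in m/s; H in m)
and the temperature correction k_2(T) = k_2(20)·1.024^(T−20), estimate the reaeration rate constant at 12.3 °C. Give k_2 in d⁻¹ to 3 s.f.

k_2(20) = 3.93 × 1.43^0.5 / 1.96^1.5 = 3.93 × 1.196 / 2.744 = 1.713 d⁻¹.
k_2(12.3) = 1.713 × 1.024^(12.3−20) = 1.713 × 0.8331 = 1.427 d⁻¹.

k_2 ≈ 1.43 d⁻¹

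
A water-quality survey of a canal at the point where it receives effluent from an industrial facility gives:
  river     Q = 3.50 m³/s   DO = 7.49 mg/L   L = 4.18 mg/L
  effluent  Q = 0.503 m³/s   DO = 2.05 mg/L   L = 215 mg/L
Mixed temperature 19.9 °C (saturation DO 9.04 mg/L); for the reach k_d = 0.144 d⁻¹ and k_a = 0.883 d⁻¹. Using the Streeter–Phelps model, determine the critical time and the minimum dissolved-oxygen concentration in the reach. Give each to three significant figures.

Mixed DO = (3.50×7.49 + 0.503×2.05)/(3.50+0.503) = 27.25/4.003 = 6.806 mg/L.
Mixed L₀ = (3.50×4.18 + 0.503×215)/(4.003) = 122.8/4.003 = 30.67 mg/L.
Initial deficit D₀ = C_s − DO₀ = 9.04 − 6.806 = 2.234 mg/L.
t_c = (1/0.7390) ln[(0.883/0.144)(1 − 2.234×0.7390/(0.144×30.67))] = 1.353 × ln(3.840) = 1.821 d.
D_c = (0.144/0.883) × 30.67 × e^(−0.144×1.821) = 0.1631 × 30.67 × 0.7694 = 3.848 mg/L.
Minimum DO = 9.04 − 3.848 = 5.192 mg/L.

t_c ≈ 1.82 d; minimum DO ≈ 5.19 mg/L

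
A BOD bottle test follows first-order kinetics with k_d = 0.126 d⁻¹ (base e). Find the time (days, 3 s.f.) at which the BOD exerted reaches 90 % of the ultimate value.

t ≈ 18.3 d

y/L₀ = 1 − e^(−k_d t) = 0.90 ⇒ e^(−k_d t) = 0.100
t = −ln(0.100) / 0.126 = 2.303 / 0.126 = 18.27 d.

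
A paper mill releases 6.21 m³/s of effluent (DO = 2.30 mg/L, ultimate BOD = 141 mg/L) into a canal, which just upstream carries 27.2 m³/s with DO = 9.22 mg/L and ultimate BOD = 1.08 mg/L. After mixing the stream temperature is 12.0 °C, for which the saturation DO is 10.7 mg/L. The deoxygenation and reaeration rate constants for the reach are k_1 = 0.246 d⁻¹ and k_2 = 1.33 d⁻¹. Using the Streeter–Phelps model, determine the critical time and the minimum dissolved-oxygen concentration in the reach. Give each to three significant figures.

t_c ≈ 1.01 d; minimum DO ≈ 6.79 mg/L

Mixed DO = (27.2×9.22 + 6.21×2.30)/(27.2+6.21) = 265.1/33.41 = 7.934 mg/L.
Mixed L₀ = (27.2×1.08 + 6.21×141)/(33.41) = 905.0/33.41 = 27.09 mg/L.
Initial deficit D₀ = C_s − DO₀ = 10.7 − 7.934 = 2.766 mg/L.
t_c = (1/1.084) ln[(1.33/0.246)(1 − 2.766×1.084/(0.246×27.09))] = 0.9225 × ln(2.974) = 1.005 d.
D_c = (0.246/1.33) × 27.09 × e^(−0.246×1.005) = 0.1850 × 27.09 × 0.7809 = 3.912 mg/L.
Minimum DO = 10.7 − 3.912 = 6.788 mg/L.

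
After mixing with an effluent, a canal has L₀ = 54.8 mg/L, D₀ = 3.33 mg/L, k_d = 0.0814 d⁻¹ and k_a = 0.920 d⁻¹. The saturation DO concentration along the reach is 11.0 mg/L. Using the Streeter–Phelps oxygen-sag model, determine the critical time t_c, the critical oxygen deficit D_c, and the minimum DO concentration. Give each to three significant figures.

t_c = [1/(k_a−k_d)] ln[(k_a/k_d)(1 − D₀(k_a−k_d)/(k_d L₀))]
= [1/(0.920−0.0814)] ln[(0.920/0.0814)(1 − 3.33×0.8386/(0.0814×54.8))]
= (1/0.8386) ln[11.30 × 0.3740] = 1.192 × ln(4.227) = 1.192 × 1.441 = 1.719 d.
L(t_c) = L₀ e^(−k_d t_c) = 54.8 × 0.8694 = 47.64 mg/L, and at the critical point k_a D_c = k_d L, so D_c = (0.0814/0.920) × 47.64 = 4.216 mg/L.
Minimum DO = C_s − D_c = 11.0 − 4.216 = 6.784 mg/L.

t_c ≈ 1.72 d; D_c ≈ 4.22 mg/L; min DO ≈ 6.78 mg/L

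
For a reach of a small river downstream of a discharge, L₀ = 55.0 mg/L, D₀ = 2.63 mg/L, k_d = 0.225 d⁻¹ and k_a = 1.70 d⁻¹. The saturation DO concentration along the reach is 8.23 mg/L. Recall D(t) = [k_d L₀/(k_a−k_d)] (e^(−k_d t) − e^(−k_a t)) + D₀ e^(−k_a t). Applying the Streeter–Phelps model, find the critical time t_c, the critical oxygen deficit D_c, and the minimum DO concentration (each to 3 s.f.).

t_c ≈ 1.12 d; D_c ≈ 5.66 mg/L; min DO ≈ 2.57 mg/L

t_c = [1/(k_a−k_d)] ln[(k_a/k_d)(1 − D₀(k_a−k_d)/(k_d L₀))]
= [1/(1.70−0.225)] ln[(1.70/0.225)(1 − 2.63×1.475/(0.225×55.0))]
= (1/1.475) ln[7.556 × 0.6865] = 0.6780 × ln(5.187) = 0.6780 × 1.646 = 1.116 d.
L(t_c) = L₀ e^(−k_d t_c) = 55.0 × 0.7779 = 42.79 mg/L, and at the critical point k_a D_c = k_d L, so D_c = (0.225/1.70) × 42.79 = 5.663 mg/L.
Minimum DO = C_s − D_c = 8.23 − 5.663 = 2.567 mg/L.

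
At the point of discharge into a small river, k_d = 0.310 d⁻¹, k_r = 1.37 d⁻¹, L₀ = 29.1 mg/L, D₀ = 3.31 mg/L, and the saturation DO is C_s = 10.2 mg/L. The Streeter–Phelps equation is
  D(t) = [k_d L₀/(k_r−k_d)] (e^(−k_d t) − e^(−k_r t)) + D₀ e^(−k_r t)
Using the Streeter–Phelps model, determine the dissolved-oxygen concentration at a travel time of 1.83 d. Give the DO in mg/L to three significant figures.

DO ≈ 5.80 mg/L

k_d L₀/(k_r−k_d) = 0.310×29.1/(1.37−0.310) = 9.021/1.060 = 8.510 mg/L.
e^(−k_d t) = e^(−0.310×1.830) = 0.5671; e^(−k_r t) = e^(−1.37×1.830) = 0.08150.
D = 8.510 × (0.5671 − 0.08150) + 3.31 × 0.08150 = 4.132 + 0.2698 = 4.402 mg/L.
DO = C_s − D = 10.2 − 4.402 = 5.798 mg/L.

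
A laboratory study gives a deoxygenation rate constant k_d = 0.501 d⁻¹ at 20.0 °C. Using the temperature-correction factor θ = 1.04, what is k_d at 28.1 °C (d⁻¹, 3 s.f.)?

k_d ≈ 0.688 d⁻¹

k_d(T₂) = k_d(T₁) · θ^(T₂−T₁) = 0.501 × 1.04^(28.1−20.0)
= 0.501 × 1.04^8.10 = 0.501 × 1.374 = 0.6883 d⁻¹.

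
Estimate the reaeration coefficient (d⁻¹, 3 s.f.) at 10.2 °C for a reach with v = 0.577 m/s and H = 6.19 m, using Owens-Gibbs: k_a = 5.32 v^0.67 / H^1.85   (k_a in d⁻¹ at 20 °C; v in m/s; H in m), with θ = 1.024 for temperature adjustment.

k_a ≈ 0.100 d⁻¹

k_a(20) = 5.32 × 0.577^0.67 / 6.19^1.85 = 5.32 × 0.6918 / 29.15 = 0.1263 d⁻¹.
k_a(10.2) = 0.1263 × 1.024^(10.2−20) = 0.1263 × 0.7926 = 0.1001 d⁻¹.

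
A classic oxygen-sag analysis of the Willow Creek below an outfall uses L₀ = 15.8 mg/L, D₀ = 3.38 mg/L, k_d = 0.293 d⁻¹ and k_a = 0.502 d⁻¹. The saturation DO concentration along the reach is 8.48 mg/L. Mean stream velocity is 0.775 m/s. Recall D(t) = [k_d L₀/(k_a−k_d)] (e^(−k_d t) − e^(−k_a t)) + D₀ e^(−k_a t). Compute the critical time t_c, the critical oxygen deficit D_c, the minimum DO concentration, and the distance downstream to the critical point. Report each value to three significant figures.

At the critical point dD/dt = 0, so k_d L₀ e^(−k_d t) = k_a D. Substituting D(t) from the Streeter–Phelps equation and solving for t gives
t_c = ln[(k_a/k_d)(1 − D₀(k_a−k_d)/(k_d L₀))] / (k_a−k_d).
Here k_a−k_d = 0.2090 d⁻¹ and 1 − D₀(k_a−k_d)/(k_d L₀) = 1 − 3.38×0.2090/(0.293×15.8) = 0.8474, so
t_c = ln(1.713 × 0.8474) / 0.2090 = 0.3729 / 0.2090 = 1.784 d.
D_c = (k_d/k_a) L₀ e^(−k_d t_c) = (0.293/0.502) × 15.8 × e^(−0.293×1.784) = 0.5837 × 15.8 × 0.5929 = 5.468 mg/L.
Minimum DO = C_s − D_c = 8.48 − 5.468 = 3.012 mg/L.
x_c = v t_c = 0.775 m/s × 1.784 d × 86400 s/d = 119500 m ≈ 119 km.

t_c ≈ 1.78 d; D_c ≈ 5.47 mg/L; min DO ≈ 3.01 mg/L; x_c ≈ 119 km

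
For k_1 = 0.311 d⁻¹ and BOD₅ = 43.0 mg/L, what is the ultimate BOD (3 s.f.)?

L₀ ≈ 54.5 mg/L

BOD₅ = L₀(1 − e^(−5k_1)) ⇒ L₀ = BOD₅ / (1 − e^(−5×0.311))
= 43.0 / (1 − 0.2112) = 43.0 / 0.7888 = 54.51 mg/L.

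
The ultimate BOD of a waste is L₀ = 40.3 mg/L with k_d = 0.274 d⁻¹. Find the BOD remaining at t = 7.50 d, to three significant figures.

L ≈ 5.16 mg/L

L_t = L₀ e^(−k_d t) = 40.3 × e^(−0.274×7.50) = 40.3 × 0.1281 = 5.162 mg/L.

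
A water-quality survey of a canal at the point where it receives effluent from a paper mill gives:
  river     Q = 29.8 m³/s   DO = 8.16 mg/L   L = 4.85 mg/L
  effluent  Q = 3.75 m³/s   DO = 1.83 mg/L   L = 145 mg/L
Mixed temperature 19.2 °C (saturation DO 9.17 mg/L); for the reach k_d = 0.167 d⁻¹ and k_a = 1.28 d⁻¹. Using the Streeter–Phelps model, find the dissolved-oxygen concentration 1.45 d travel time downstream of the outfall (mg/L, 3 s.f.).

DO ≈ 6.97 mg/L

Mixed DO = (29.8×8.16 + 3.75×1.83)/(29.8+3.75) = 250.0/33.55 = 7.452 mg/L.
Mixed L₀ = (29.8×4.85 + 3.75×145)/(33.55) = 688.3/33.55 = 20.52 mg/L.
Initial deficit D₀ = C_s − DO₀ = 9.17 − 7.452 = 1.718 mg/L.
D(1.45) = [0.167×20.52/(1.28−0.167)](e^(−0.167×1.45) − e^(−1.28×1.45)) + 1.718 e^(−1.28×1.45)
= 3.078 × (0.7849 − 0.1563) + 1.718 × 0.1563 = 2.204 mg/L.
DO = 9.17 − 2.204 = 6.966 mg/L.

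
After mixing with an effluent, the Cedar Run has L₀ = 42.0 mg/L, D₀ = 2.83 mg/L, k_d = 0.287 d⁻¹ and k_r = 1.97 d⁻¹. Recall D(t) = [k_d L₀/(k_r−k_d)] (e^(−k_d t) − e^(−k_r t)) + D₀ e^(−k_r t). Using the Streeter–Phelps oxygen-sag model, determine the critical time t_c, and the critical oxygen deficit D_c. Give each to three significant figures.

t_c ≈ 0.846 d; D_c ≈ 4.80 mg/L

With k_r/k_d = 6.864 and 1 − D₀(k_r−k_d)/(k_d L₀) = 0.6049,
t_c = ln(6.864 × 0.6049) / (1.97 − 0.287) = ln(4.152) / 1.683 = 1.424/1.683 = 0.8459 d.
D_c = (k_d/k_r) L₀ e^(−k_d t_c) = (0.287/1.97) × 42.0 × e^(−0.287×0.8459) = 0.1457 × 42.0 × 0.7845 = 4.800 mg/L.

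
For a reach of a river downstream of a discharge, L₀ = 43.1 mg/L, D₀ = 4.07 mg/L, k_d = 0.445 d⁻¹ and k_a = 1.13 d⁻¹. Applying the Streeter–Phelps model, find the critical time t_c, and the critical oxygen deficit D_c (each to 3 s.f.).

At the critical point dD/dt = 0, so k_d L₀ e^(−k_d t) = k_a D. Substituting D(t) from the Streeter–Phelps equation and solving for t gives
t_c = ln[(k_a/k_d)(1 − D₀(k_a−k_d)/(k_d L₀))] / (k_a−k_d).
Here k_a−k_d = 0.6850 d⁻¹ and 1 − D₀(k_a−k_d)/(k_d L₀) = 1 − 4.07×0.6850/(0.445×43.1) = 0.8546, so
t_c = ln(2.539 × 0.8546) / 0.6850 = 0.7748 / 0.6850 = 1.131 d.
D_c = (k_d/k_a) L₀ e^(−k_d t_c) = (0.445/1.13) × 43.1 × e^(−0.445×1.131) = 0.3938 × 43.1 × 0.6045 = 10.26 mg/L.

t_c ≈ 1.13 d; D_c ≈ 10.3 mg/L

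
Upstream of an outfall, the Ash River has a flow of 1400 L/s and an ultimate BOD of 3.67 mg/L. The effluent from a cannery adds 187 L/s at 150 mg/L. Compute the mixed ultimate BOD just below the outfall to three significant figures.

20.9 mg/L

Flow-weighted mixing: C = (Q_r C_r + Q_w C_w)/(Q_r + Q_w)
= (1400×3.67 + 187×150)/(1400 + 187) = 33190/1587 = 20.91 mg/L.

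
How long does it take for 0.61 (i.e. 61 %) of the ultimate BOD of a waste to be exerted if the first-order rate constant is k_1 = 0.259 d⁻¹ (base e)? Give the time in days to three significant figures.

t ≈ 3.64 d

y/L₀ = 1 − e^(−k_1 t) = 0.61 ⇒ e^(−k_1 t) = 0.390
t = −ln(0.390) / 0.259 = 0.9416 / 0.259 = 3.636 d.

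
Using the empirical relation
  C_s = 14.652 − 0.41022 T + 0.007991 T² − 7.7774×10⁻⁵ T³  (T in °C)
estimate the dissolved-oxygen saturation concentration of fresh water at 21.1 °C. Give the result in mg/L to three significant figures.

C_s = 14.652 − 0.41022×21.1 + 0.007991×21.1² − 7.7774×10⁻⁵×21.1³ = 8.823 mg/L.

C_s ≈ 8.82 mg/L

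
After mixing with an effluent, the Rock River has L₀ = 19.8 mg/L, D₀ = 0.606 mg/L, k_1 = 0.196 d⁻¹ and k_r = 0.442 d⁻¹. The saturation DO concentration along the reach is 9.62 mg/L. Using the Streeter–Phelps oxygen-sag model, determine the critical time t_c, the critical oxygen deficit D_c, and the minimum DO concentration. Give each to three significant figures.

With k_r/k_1 = 2.255 and 1 − D₀(k_r−k_1)/(k_1 L₀) = 0.9616,
t_c = ln(2.255 × 0.9616) / (0.442 − 0.196) = ln(2.168) / 0.2460 = 0.7740/0.2460 = 3.146 d.
L(t_c) = L₀ e^(−k_1 t_c) = 19.8 × 0.5397 = 10.69 mg/L, and at the critical point k_r D_c = k_1 L, so D_c = (0.196/0.442) × 10.69 = 4.739 mg/L.
Minimum DO = C_s − D_c = 9.62 − 4.739 = 4.881 mg/L.

t_c ≈ 3.15 d; D_c ≈ 4.74 mg/L; min DO ≈ 4.88 mg/L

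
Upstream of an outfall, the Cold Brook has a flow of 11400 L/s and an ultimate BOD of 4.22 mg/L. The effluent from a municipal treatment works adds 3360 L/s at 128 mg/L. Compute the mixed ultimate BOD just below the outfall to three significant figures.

32.4 mg/L

Flow-weighted mixing: C = (Q_r C_r + Q_w C_w)/(Q_r + Q_w)
= (11400×4.22 + 3360×128)/(11400 + 3360) = 478200/14760 = 32.40 mg/L.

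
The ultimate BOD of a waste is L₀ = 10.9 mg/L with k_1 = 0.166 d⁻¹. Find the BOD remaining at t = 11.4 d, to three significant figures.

L_t = L₀ e^(−k_1 t) = 10.9 × e^(−0.166×11.4) = 10.9 × 0.1507 = 1.643 mg/L.

L ≈ 1.64 mg/L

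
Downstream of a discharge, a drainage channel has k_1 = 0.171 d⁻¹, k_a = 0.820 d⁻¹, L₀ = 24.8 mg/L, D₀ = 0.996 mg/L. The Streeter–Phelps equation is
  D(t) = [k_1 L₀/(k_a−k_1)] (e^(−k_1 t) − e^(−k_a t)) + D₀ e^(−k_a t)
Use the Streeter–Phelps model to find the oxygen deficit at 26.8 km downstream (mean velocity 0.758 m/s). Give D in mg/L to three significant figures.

Travel time t = x/v = 26.8 km / (0.758 m/s) = 26800 m / 0.758 m/s = 35360 s = 0.4092 d.
k_1 L₀/(k_a−k_1) = 0.171×24.8/(0.820−0.171) = 4.241/0.6490 = 6.534 mg/L.
e^(−k_1 t) = e^(−0.171×0.4092) = 0.9324; e^(−k_a t) = e^(−0.820×0.4092) = 0.7149.
D = 6.534 × (0.9324 − 0.7149) + 0.996 × 0.7149 = 1.421 + 0.7121 = 2.133 mg/L.

D ≈ 2.13 mg/L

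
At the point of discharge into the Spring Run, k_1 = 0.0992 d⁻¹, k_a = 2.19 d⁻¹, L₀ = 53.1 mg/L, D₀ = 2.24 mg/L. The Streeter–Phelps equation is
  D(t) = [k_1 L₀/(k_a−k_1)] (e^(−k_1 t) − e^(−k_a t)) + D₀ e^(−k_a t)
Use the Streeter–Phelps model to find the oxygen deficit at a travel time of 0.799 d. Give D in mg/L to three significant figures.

k_1 L₀/(k_a−k_1) = 0.0992×53.1/(2.19−0.0992) = 5.268/2.091 = 2.519 mg/L.
e^(−k_1 t) = e^(−0.0992×0.7990) = 0.9238; e^(−k_a t) = e^(−2.19×0.7990) = 0.1738.
D = 2.519 × (0.9238 − 0.1738) + 2.24 × 0.1738 = 1.890 + 0.3893 = 2.279 mg/L.

D ≈ 2.28 mg/L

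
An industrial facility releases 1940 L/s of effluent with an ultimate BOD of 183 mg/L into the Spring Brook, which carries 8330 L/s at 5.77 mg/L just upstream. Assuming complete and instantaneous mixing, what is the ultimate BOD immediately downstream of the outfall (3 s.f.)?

39.2 mg/L

Flow-weighted mixing: C = (Q_r C_r + Q_w C_w)/(Q_r + Q_w)
= (8330×5.77 + 1940×183)/(8330 + 1940) = 403100/10270 = 39.25 mg/L.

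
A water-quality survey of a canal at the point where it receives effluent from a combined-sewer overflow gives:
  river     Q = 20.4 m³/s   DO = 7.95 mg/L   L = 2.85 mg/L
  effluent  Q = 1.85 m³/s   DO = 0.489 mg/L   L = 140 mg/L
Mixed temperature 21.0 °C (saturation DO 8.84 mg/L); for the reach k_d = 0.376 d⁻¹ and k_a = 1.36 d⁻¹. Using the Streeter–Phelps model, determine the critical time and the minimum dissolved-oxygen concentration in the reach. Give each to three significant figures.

Mixed DO = (20.4×7.95 + 1.85×0.489)/(20.4+1.85) = 163.1/22.25 = 7.330 mg/L.
Mixed L₀ = (20.4×2.85 + 1.85×140)/(22.25) = 317.1/22.25 = 14.25 mg/L.
Initial deficit D₀ = C_s − DO₀ = 8.84 − 7.330 = 1.510 mg/L.
t_c = (1/0.9840) ln[(1.36/0.376)(1 − 1.510×0.9840/(0.376×14.25))] = 1.016 × ln(2.614) = 0.9765 d.
D_c = (0.376/1.36) × 14.25 × e^(−0.376×0.9765) = 0.2765 × 14.25 × 0.6927 = 2.730 mg/L.
Minimum DO = 8.84 − 2.730 = 6.110 mg/L.

t_c ≈ 0.977 d; minimum DO ≈ 6.11 mg/L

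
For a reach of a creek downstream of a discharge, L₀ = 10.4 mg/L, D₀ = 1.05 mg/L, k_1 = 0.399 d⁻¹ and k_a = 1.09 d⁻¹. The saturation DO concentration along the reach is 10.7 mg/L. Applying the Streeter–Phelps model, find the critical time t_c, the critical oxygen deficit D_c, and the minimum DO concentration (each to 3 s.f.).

t_c ≈ 1.18 d; D_c ≈ 2.38 mg/L; min DO ≈ 8.32 mg/L

At the critical point dD/dt = 0, so k_1 L₀ e^(−k_1 t) = k_a D. Substituting D(t) from the Streeter–Phelps equation and solving for t gives
t_c = ln[(k_a/k_1)(1 − D₀(k_a−k_1)/(k_1 L₀))] / (k_a−k_1).
Here k_a−k_1 = 0.6910 d⁻¹ and 1 − D₀(k_a−k_1)/(k_1 L₀) = 1 − 1.05×0.6910/(0.399×10.4) = 0.8252, so
t_c = ln(2.732 × 0.8252) / 0.6910 = 0.8128 / 0.6910 = 1.176 d.
D_c = (k_1/k_a) L₀ e^(−k_1 t_c) = (0.399/1.09) × 10.4 × e^(−0.399×1.176) = 0.3661 × 10.4 × 0.6254 = 2.381 mg/L.
Minimum DO = C_s − D_c = 10.7 − 2.381 = 8.319 mg/L.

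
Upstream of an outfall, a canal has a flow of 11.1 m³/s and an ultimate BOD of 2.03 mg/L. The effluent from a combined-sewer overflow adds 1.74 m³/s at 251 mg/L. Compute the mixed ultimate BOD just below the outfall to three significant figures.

35.8 mg/L

Flow-weighted mixing: C = (Q_r C_r + Q_w C_w)/(Q_r + Q_w)
= (11.1×2.03 + 1.74×251)/(11.1 + 1.74) = 459.3/12.84 = 35.77 mg/L.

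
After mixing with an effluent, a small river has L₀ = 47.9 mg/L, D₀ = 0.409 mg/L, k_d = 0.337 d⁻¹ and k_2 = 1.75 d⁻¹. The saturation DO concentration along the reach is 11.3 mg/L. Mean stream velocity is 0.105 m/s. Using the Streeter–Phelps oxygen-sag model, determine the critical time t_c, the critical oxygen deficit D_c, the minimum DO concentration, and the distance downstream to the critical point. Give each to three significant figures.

At the critical point dD/dt = 0, so k_d L₀ e^(−k_d t) = k_2 D. Substituting D(t) from the Streeter–Phelps equation and solving for t gives
t_c = ln[(k_2/k_d)(1 − D₀(k_2−k_d)/(k_d L₀))] / (k_2−k_d).
Here k_2−k_d = 1.413 d⁻¹ and 1 − D₀(k_2−k_d)/(k_d L₀) = 1 − 0.409×1.413/(0.337×47.9) = 0.9642, so
t_c = ln(5.193 × 0.9642) / 1.413 = 1.611 / 1.413 = 1.140 d.
D_c = (k_d/k_2) L₀ e^(−k_d t_c) = (0.337/1.75) × 47.9 × e^(−0.337×1.140) = 0.1926 × 47.9 × 0.6810 = 6.282 mg/L.
Minimum DO = C_s − D_c = 11.3 − 6.282 = 5.018 mg/L.
x_c = v t_c = 0.105 m/s × 1.140 d × 86400 s/d = 10340 m ≈ 10.3 km.

t_c ≈ 1.14 d; D_c ≈ 6.28 mg/L; min DO ≈ 5.02 mg/L; x_c ≈ 10.3 km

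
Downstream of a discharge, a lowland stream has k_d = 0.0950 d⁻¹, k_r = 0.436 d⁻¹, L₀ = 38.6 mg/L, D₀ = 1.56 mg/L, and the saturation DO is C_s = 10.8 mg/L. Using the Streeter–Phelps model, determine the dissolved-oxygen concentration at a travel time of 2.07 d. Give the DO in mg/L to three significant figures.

k_d L₀/(k_r−k_d) = 0.0950×38.6/(0.436−0.0950) = 3.667/0.3410 = 10.75 mg/L.
e^(−k_d t) = e^(−0.0950×2.070) = 0.8215; e^(−k_r t) = e^(−0.436×2.070) = 0.4055.
D = 10.75 × (0.8215 − 0.4055) + 1.56 × 0.4055 = 4.473 + 0.6327 = 5.105 mg/L.
DO = C_s − D = 10.8 − 5.105 = 5.695 mg/L.

DO ≈ 5.69 mg/L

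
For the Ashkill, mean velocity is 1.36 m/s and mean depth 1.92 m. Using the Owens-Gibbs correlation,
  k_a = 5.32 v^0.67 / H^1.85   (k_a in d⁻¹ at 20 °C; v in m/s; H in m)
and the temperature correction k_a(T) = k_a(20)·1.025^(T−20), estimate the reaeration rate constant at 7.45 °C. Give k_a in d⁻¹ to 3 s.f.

k_a(20) = 5.32 × 1.36^0.67 / 1.92^1.85 = 5.32 × 1.229 / 3.343 = 1.956 d⁻¹.
k_a(7.45) = 1.956 × 1.025^(7.45−20) = 1.956 × 0.7335 = 1.434 d⁻¹.

k_a ≈ 1.43 d⁻¹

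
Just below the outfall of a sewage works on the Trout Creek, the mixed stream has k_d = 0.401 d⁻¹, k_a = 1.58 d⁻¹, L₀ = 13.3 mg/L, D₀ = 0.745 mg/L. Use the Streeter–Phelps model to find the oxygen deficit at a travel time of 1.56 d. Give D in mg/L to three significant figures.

D ≈ 2.10 mg/L

k_d L₀/(k_a−k_d) = 0.401×13.3/(1.58−0.401) = 5.333/1.179 = 4.524 mg/L.
e^(−k_d t) = e^(−0.401×1.560) = 0.5350; e^(−k_a t) = e^(−1.58×1.560) = 0.08503.
D = 4.524 × (0.5350 − 0.08503) + 0.745 × 0.08503 = 2.035 + 0.06334 = 2.099 mg/L.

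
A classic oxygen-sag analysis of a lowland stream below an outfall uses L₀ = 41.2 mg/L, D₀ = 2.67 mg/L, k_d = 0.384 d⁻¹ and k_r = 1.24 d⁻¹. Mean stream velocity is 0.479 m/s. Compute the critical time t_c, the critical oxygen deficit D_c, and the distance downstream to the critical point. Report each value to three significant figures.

t_c ≈ 1.19 d; D_c ≈ 8.09 mg/L; x_c ≈ 49.1 km

With k_r/k_d = 3.229 and 1 − D₀(k_r−k_d)/(k_d L₀) = 0.8555,
t_c = ln(3.229 × 0.8555) / (1.24 − 0.384) = ln(2.763) / 0.8560 = 1.016/0.8560 = 1.187 d.
D_c = (k_d/k_r) L₀ e^(−k_d t_c) = (0.384/1.24) × 41.2 × e^(−0.384×1.187) = 0.3097 × 41.2 × 0.6339 = 8.088 mg/L.
x_c = v t_c = 0.479 m/s × 1.187 d × 86400 s/d = 49130 m ≈ 49.1 km.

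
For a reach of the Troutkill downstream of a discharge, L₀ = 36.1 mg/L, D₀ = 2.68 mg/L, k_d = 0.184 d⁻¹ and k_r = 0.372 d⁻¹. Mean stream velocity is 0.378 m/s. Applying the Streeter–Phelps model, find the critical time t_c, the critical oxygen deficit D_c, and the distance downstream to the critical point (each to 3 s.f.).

t_c ≈ 3.32 d; D_c ≈ 9.68 mg/L; x_c ≈ 109 km

At the critical point dD/dt = 0, so k_d L₀ e^(−k_d t) = k_r D. Substituting D(t) from the Streeter–Phelps equation and solving for t gives
t_c = ln[(k_r/k_d)(1 − D₀(k_r−k_d)/(k_d L₀))] / (k_r−k_d).
Here k_r−k_d = 0.1880 d⁻¹ and 1 − D₀(k_r−k_d)/(k_d L₀) = 1 − 2.68×0.1880/(0.184×36.1) = 0.9241, so
t_c = ln(2.022 × 0.9241) / 0.1880 = 0.6251 / 0.1880 = 3.325 d.
L(t_c) = L₀ e^(−k_d t_c) = 36.1 × 0.5424 = 19.58 mg/L, and at the critical point k_r D_c = k_d L, so D_c = (0.184/0.372) × 19.58 = 9.685 mg/L.
x_c = v t_c = 0.378 m/s × 3.325 d × 86400 s/d = 108600 m ≈ 109 km.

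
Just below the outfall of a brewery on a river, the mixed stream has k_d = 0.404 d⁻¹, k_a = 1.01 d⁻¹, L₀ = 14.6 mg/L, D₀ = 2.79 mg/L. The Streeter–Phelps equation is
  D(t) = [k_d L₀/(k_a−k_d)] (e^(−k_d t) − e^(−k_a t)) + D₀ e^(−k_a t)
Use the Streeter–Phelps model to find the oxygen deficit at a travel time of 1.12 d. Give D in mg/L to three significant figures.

D ≈ 3.95 mg/L

k_d L₀/(k_a−k_d) = 0.404×14.6/(1.01−0.404) = 5.898/0.6060 = 9.733 mg/L.
e^(−k_d t) = e^(−0.404×1.120) = 0.6360; e^(−k_a t) = e^(−1.01×1.120) = 0.3226.
D = 9.733 × (0.6360 − 0.3226) + 2.79 × 0.3226 = 3.050 + 0.9002 = 3.951 mg/L.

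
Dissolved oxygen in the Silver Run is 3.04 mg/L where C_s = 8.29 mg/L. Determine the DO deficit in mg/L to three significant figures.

D ≈ 5.25 mg/L

D = C_s − C = 8.29 − 3.04 = 5.25 mg/L.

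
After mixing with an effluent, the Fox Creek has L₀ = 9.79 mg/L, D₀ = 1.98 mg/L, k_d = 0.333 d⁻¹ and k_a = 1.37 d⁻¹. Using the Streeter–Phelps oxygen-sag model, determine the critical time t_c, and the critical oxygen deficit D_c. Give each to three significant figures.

At the critical point dD/dt = 0, so k_d L₀ e^(−k_d t) = k_a D. Substituting D(t) from the Streeter–Phelps equation and solving for t gives
t_c = ln[(k_a/k_d)(1 − D₀(k_a−k_d)/(k_d L₀))] / (k_a−k_d).
Here k_a−k_d = 1.037 d⁻¹ and 1 − D₀(k_a−k_d)/(k_d L₀) = 1 − 1.98×1.037/(0.333×9.79) = 0.3702, so
t_c = ln(4.114 × 0.3702) / 1.037 = 0.4207 / 1.037 = 0.4056 d.
L(t_c) = L₀ e^(−k_d t_c) = 9.79 × 0.8736 = 8.553 mg/L, and at the critical point k_a D_c = k_d L, so D_c = (0.333/1.37) × 8.553 = 2.079 mg/L.

t_c ≈ 0.406 d; D_c ≈ 2.08 mg/L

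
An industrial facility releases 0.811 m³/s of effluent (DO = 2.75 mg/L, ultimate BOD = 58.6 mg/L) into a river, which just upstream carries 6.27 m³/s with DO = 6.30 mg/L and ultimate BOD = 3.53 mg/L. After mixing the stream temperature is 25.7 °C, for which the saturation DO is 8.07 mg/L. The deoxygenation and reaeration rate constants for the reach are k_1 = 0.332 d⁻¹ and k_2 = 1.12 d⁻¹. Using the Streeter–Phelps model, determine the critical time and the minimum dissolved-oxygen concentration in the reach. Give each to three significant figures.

Mixed DO = (6.27×6.30 + 0.811×2.75)/(6.27+0.811) = 41.73/7.081 = 5.893 mg/L.
Mixed L₀ = (6.27×3.53 + 0.811×58.6)/(7.081) = 69.66/7.081 = 9.837 mg/L.
Initial deficit D₀ = C_s − DO₀ = 8.07 − 5.893 = 2.177 mg/L.
t_c = (1/0.7880) ln[(1.12/0.332)(1 − 2.177×0.7880/(0.332×9.837))] = 1.269 × ln(1.602) = 0.5979 d.
D_c = (0.332/1.12) × 9.837 × e^(−0.332×0.5979) = 0.2964 × 9.837 × 0.8199 = 2.391 mg/L.
Minimum DO = 8.07 − 2.391 = 5.679 mg/L.

t_c ≈ 0.598 d; minimum DO ≈ 5.68 mg/L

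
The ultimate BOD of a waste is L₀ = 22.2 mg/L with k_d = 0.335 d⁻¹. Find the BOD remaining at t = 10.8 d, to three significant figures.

L_t = L₀ e^(−k_d t) = 22.2 × e^(−0.335×10.8) = 22.2 × 0.02684 = 0.5958 mg/L.

L ≈ 0.596 mg/L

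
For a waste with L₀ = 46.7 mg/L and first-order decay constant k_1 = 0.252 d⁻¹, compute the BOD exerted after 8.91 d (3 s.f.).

y ≈ 41.8 mg/L

y_t = L₀(1 − e^(−k_1 t)) = 46.7 × (1 − e^(−0.252×8.91))
= 46.7 × (1 − 0.1059) = 46.7 × 0.8941 = 41.75 mg/L.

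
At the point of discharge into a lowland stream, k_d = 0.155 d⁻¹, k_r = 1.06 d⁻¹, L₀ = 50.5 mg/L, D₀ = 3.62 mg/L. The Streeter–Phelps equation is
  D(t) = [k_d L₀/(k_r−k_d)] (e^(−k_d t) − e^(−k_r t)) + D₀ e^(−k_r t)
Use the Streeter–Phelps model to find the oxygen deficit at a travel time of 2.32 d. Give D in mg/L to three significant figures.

k_d L₀/(k_r−k_d) = 0.155×50.5/(1.06−0.155) = 7.827/0.9050 = 8.649 mg/L.
e^(−k_d t) = e^(−0.155×2.320) = 0.6980; e^(−k_r t) = e^(−1.06×2.320) = 0.08550.
D = 8.649 × (0.6980 − 0.08550) + 3.62 × 0.08550 = 5.297 + 0.3095 = 5.607 mg/L.

D ≈ 5.61 mg/L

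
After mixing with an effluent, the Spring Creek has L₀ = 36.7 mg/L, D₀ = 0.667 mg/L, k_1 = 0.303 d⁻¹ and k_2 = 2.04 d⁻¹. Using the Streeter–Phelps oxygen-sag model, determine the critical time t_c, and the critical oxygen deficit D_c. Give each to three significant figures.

t_c ≈ 1.03 d; D_c ≈ 3.98 mg/L

t_c = [1/(k_2−k_1)] ln[(k_2/k_1)(1 − D₀(k_2−k_1)/(k_1 L₀))]
= [1/(2.04−0.303)] ln[(2.04/0.303)(1 − 0.667×1.737/(0.303×36.7))]
= (1/1.737) ln[6.733 × 0.8958] = 0.5757 × ln(6.031) = 0.5757 × 1.797 = 1.035 d.
D_c = (k_1/k_2) L₀ e^(−k_1 t_c) = (0.303/2.04) × 36.7 × e^(−0.303×1.035) = 0.1485 × 36.7 × 0.7309 = 3.984 mg/L.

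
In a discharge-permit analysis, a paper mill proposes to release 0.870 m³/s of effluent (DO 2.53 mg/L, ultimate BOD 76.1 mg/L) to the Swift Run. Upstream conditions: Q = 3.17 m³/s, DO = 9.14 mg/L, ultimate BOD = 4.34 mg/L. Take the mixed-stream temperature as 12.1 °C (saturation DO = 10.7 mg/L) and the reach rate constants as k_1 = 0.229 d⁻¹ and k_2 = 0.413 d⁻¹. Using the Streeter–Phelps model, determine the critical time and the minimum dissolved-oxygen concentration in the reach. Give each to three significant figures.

t_c ≈ 2.50 d; minimum DO ≈ 4.51 mg/L

Mixed DO = (3.17×9.14 + 0.870×2.53)/(3.17+0.870) = 31.17/4.040 = 7.717 mg/L.
Mixed L₀ = (3.17×4.34 + 0.870×76.1)/(4.040) = 79.96/4.040 = 19.79 mg/L.
Initial deficit D₀ = C_s − DO₀ = 10.7 − 7.717 = 2.983 mg/L.
t_c = (1/0.1840) ln[(0.413/0.229)(1 − 2.983×0.1840/(0.229×19.79))] = 5.435 × ln(1.585) = 2.503 d.
D_c = (0.229/0.413) × 19.79 × e^(−0.229×2.503) = 0.5545 × 19.79 × 0.5637 = 6.186 mg/L.
Minimum DO = 10.7 − 6.186 = 4.514 mg/L.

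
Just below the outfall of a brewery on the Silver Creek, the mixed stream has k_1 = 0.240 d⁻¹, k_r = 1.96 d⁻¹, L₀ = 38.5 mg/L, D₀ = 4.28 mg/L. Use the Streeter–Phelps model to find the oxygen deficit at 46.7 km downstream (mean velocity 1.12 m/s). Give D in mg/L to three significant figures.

Travel time t = x/v = 46.7 km / (1.12 m/s) = 46700 m / 1.12 m/s = 41700 s = 0.4826 d.
k_1 L₀/(k_r−k_1) = 0.240×38.5/(1.96−0.240) = 9.240/1.720 = 5.372 mg/L.
e^(−k_1 t) = e^(−0.240×0.4826) = 0.8906; e^(−k_r t) = e^(−1.96×0.4826) = 0.3883.
D = 5.372 × (0.8906 − 0.3883) + 4.28 × 0.3883 = 2.698 + 1.662 = 4.360 mg/L.

D ≈ 4.36 mg/L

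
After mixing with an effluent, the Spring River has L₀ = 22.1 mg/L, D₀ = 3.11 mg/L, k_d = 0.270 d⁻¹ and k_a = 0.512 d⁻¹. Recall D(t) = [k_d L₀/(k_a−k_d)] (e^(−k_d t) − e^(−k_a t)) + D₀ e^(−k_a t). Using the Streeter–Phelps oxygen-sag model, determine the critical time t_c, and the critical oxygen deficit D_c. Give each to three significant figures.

t_c ≈ 2.09 d; D_c ≈ 6.63 mg/L

At the critical point dD/dt = 0, so k_d L₀ e^(−k_d t) = k_a D. Substituting D(t) from the Streeter–Phelps equation and solving for t gives
t_c = ln[(k_a/k_d)(1 − D₀(k_a−k_d)/(k_d L₀))] / (k_a−k_d).
Here k_a−k_d = 0.2420 d⁻¹ and 1 − D₀(k_a−k_d)/(k_d L₀) = 1 − 3.11×0.2420/(0.270×22.1) = 0.8739, so
t_c = ln(1.896 × 0.8739) / 0.2420 = 0.5051 / 0.2420 = 2.087 d.
D_c = (k_d/k_a) L₀ e^(−k_d t_c) = (0.270/0.512) × 22.1 × e^(−0.270×2.087) = 0.5273 × 22.1 × 0.5692 = 6.634 mg/L.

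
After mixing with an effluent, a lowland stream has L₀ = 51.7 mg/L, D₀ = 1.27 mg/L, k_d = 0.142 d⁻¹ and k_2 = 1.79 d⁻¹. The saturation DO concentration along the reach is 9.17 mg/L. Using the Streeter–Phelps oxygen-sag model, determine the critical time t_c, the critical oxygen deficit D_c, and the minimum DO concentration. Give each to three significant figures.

With k_2/k_d = 12.61 and 1 − D₀(k_2−k_d)/(k_d L₀) = 0.7149,
t_c = ln(12.61 × 0.7149) / (1.79 − 0.142) = ln(9.012) / 1.648 = 2.199/1.648 = 1.334 d.
D_c = (k_d/k_2) L₀ e^(−k_d t_c) = (0.142/1.79) × 51.7 × e^(−0.142×1.334) = 0.07933 × 51.7 × 0.8274 = 3.394 mg/L.
Minimum DO = C_s − D_c = 9.17 − 3.394 = 5.776 mg/L.

t_c ≈ 1.33 d; D_c ≈ 3.39 mg/L; min DO ≈ 5.78 mg/L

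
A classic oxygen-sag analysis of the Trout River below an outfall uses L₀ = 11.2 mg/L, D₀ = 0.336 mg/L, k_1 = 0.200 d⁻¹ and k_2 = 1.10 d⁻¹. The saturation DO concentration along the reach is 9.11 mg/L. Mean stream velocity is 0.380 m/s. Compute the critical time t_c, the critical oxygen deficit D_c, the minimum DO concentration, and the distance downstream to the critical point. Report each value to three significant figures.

t_c ≈ 1.73 d; D_c ≈ 1.44 mg/L; min DO ≈ 7.67 mg/L; x_c ≈ 56.9 km

t_c = [1/(k_2−k_1)] ln[(k_2/k_1)(1 − D₀(k_2−k_1)/(k_1 L₀))]
= [1/(1.10−0.200)] ln[(1.10/0.200)(1 − 0.336×0.9000/(0.200×11.2))]
= (1/0.9000) ln[5.500 × 0.8650] = 1.111 × ln(4.758) = 1.111 × 1.560 = 1.733 d.
D_c = (k_1/k_2) L₀ e^(−k_1 t_c) = (0.200/1.10) × 11.2 × e^(−0.200×1.733) = 0.1818 × 11.2 × 0.7071 = 1.440 mg/L.
Minimum DO = C_s − D_c = 9.11 − 1.440 = 7.670 mg/L.
x_c = v t_c = 0.380 m/s × 1.733 d × 86400 s/d = 56900 m ≈ 56.9 km.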